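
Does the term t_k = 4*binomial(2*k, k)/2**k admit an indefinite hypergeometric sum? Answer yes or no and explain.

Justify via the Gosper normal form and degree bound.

No — t_k has no hypergeometric antidifference.

Step 1: r(k) = (2*k + 1)/(k + 1).
A = 2*k + 1, B = k + 1, C = 1.
Key eq: (2*k + 1)·f(k+1) = (k)·f(k) + (1).
d = -1 from the (1,1,0) case.
Bound -1 < 0, so the key equation has no polynomial solution.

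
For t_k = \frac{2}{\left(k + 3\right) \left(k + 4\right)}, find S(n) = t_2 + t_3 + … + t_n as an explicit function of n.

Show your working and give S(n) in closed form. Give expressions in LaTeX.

S(n) = \frac{2 \left(n - 1\right)}{5 \left(n + 4\right)}

t_(k+1)/t_k = (k + 3)/(k + 5).
Normal form (A,B,C) = (k + 3, k + 5, 1).
Solve (k + 3)·f(k+1) − (k + 4)·f(k) = 1.
Degrees (1,1,0) ⇒ d ≤ 1.
Match coefficients ⇒ f(k) = k/3.
Certificate R = B(k−1)f/C = k*(k + 4)/3 gives s_k = 2*k/(3*(k + 3)).
Δs = 2/(k**2 + 7*k + 12), as required.
Σ_(k=2)^n t_k = s_(n+1) − s_(2) = (2*(n + 1)/(3*(n + 4))) − (4/15), i.e. 2*(n - 1)/(5*(n + 4)).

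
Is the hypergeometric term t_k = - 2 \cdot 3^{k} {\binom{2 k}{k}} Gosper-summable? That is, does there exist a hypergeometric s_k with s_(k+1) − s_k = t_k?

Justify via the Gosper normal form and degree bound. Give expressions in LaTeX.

No — key equation has no polynomial f.

t_(k+1)/t_k = 6*(2*k + 1)/(k + 1).
Normal form (A,B,C) = (12*k + 6, k + 1, 1).
Set up (12*k + 6)·f(k+1) − (k)·f(k) − (1) = 0.
Bound: deg f ≤ -1.
deg f ≤ -1 is impossible — no certificate.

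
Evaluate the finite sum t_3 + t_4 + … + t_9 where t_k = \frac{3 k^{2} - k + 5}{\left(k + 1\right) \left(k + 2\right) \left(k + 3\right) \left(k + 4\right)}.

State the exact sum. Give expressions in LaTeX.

Σ = 903/5720

t_(k+1)/t_k = (k + 1)*(-k + 3*(k + 1)**2 + 4)/((k + 5)*(3*k**2 - k + 5)).
Factor: A=k + 1; B=k + 5; C=k**2 - k/3 + 5/3.
Need (k + 1)·f(k+1) − (k + 4)·f(k) = k**2 - k/3 + 5/3.
Bound: deg f ≤ 3.
Match coefficients ⇒ f(k) = k*(2*k**2 + 3*k + 10)/9.
Get s_k = R·t_k = k*(2*k**2 + 3*k + 10)/(3*(k + 1)*(k + 2)*(k + 3)) with R(k) = B(k−1)f(k)/C(k) = k*(k + 4)*(2*k**2 + 3*k + 10)/(3*(3*k**2 - k + 5)).
s_(k+1) − s_k = (3*k**2 - k + 5)/(k**4 + 10*k**3 + 35*k**2 + 50*k + 24) = t_k.
Telescoping: Σ = s_(10) − s_(3) = 200/429 − (37/120) = 903/5720.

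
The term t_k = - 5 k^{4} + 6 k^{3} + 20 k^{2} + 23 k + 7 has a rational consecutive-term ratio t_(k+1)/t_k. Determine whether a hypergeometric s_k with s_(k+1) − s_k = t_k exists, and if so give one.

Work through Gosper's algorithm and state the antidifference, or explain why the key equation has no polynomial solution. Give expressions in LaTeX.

The ratio is (5*k**4 + 14*k**3 - 8*k**2 - 61*k - 51)/(5*k**4 - 6*k**3 - 20*k**2 - 23*k - 7).
A = 1, B = 1, C = k**4 - 6*k**3/5 - 4*k**2 - 23*k/5 - 7/5.
Need (1)·f(k+1) − (1)·f(k) = k**4 - 6*k**3/5 - 4*k**2 - 23*k/5 - 7/5.
Bound: deg f ≤ 5.
Solving with deg f ≤ 5: f(k) = k*(k**4 - 4*k**3 - 2*k**2 - 3*k + 1)/5.
Then R = B(k−1)f/C = k*(k**4 - 4*k**3 - 2*k**2 - 3*k + 1)/(5*k**4 - 6*k**3 - 20*k**2 - 23*k - 7), so s_k = R(k)·t_k = k*(-k**4 + 4*k**3 + 2*k**2 + 3*k - 1).
Check: Δs_k = -5*k**4 + 6*k**3 + 20*k**2 + 23*k + 7. ✓

s_k = k \left(- k^{4} + 4 k^{3} + 2 k^{2} + 3 k - 1\right)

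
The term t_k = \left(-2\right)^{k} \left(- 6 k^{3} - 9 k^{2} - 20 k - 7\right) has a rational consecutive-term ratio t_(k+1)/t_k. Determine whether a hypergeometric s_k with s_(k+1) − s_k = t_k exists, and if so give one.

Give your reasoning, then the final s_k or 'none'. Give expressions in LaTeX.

s_k = \left(-2\right)^{k} \left(2 k^{3} - k^{2} + 4 k - 1\right)

r(k) = 2*(-6*k**3 - 27*k**2 - 56*k - 42)/(6*k**3 + 9*k**2 + 20*k + 7) after simplifying.
Gosper form: A/B · C(k+1)/C(k) with A=-2, B=1, C=k**3 + 3*k**2/2 + 10*k/3 + 7/6.
f must satisfy (-2)·f(k+1) − (1)·f(k) = k**3 + 3*k**2/2 + 10*k/3 + 7/6.
d = 3 from the (0,0,3) case.
Solving with deg f ≤ 3: f(k) = -(2*k**3 - k**2 + 4*k - 1)/6.
So s_k = (B(k−1)f/C)·t_k = (-(2*k**3 - k**2 + 4*k - 1)/(6*k**3 + 9*k**2 + 20*k + 7))·t_k = (-2)**k*(2*k**3 - k**2 + 4*k - 1).
Δs = (-2)**k*(-6*k**3 - 9*k**2 - 20*k - 7), as required.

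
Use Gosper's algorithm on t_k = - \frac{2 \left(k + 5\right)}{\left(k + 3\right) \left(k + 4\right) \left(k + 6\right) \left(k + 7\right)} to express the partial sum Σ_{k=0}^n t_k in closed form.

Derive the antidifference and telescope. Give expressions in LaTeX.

Compute t_(k+1)/t_k: get (k + 3)*(k + 6)**2/((k + 5)**2*(k + 8)).
A = k + 3, B = k + 8, C = k**2 + 10*k + 25.
f must satisfy (k + 3)·f(k+1) − (k + 7)·f(k) = k**2 + 10*k + 25.
d = 4 from the (1,1,2) case.
Solving with deg f ≤ 4: f(k) = k*(k + 4)*(k + 5)*(k + 9)/36.
Get s_k = R·t_k = k*(-k - 9)/(18*(k**2 + 9*k + 18)) with R(k) = B(k−1)f(k)/C(k) = k*(k + 4)*(k + 7)*(k + 9)/(36*(k + 5)).
Check: Δs_k = 2*(-k - 5)/(k**4 + 20*k**3 + 145*k**2 + 450*k + 504). ✓
Σ_(k=0)^n t_k = s_(n+1) − s_(0) = ((-n**2 - 11*n - 10)/(18*(n**2 + 11*n + 28))) − (0), i.e. (-n**2 - 11*n - 10)/(18*(n**2 + 11*n + 28)).

S(n) = \frac{- n^{2} - 11 n - 10}{18 \left(n^{2} + 11 n + 28\right)}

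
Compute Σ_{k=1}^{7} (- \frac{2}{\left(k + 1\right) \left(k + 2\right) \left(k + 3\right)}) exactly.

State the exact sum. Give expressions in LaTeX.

r(k) = (k + 1)/(k + 4) after simplifying.
Normal form (A,B,C) = (k + 1, k + 4, 1).
f must satisfy (k + 1)·f(k+1) − (k + 3)·f(k) = 1.
deg f ≤ 2 (via 1,1,0).
Solving with deg f ≤ 2: f(k) = k*(k + 3)/4.
Then R = B(k−1)f/C = k*(k + 3)**2/4, so s_k = R(k)·t_k = k*(-k - 3)/(2*(k + 1)*(k + 2)).
Δs = -2/(k**3 + 6*k**2 + 11*k + 6), as required.
Evaluate s at k=8 and k=1: -22/45 and -1/3; difference -7/45.

Σ = -7/45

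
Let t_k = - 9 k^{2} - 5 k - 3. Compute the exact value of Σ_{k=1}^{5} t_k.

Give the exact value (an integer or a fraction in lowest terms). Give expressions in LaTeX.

Σ = -585

t_(k+1)/t_k = (9*k**2 + 23*k + 17)/(9*k**2 + 5*k + 3).
Factor: A=1; B=1; C=k**2 + 5*k/9 + 1/3.
Need (1)·f(k+1) − (1)·f(k) = k**2 + 5*k/9 + 1/3.
deg f ≤ 3 (via 0,0,2).
Solve for f: f(k) = k*(3*k**2 - 2*k + 2)/9 (degree 3 ≤ 3).
So s_k = (B(k−1)f/C)·t_k = (k*(3*k**2 - 2*k + 2)/(9*k**2 + 5*k + 3))·t_k = k*(-3*k**2 + 2*k - 2).
Δs = -9*k**2 - 5*k - 3, as required.
Telescoping: Σ = s_(6) − s_(1) = -588 − (-3) = -585.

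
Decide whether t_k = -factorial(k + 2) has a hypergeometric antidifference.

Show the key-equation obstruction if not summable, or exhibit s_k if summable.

No; the degree bound rules out any f.

The ratio is k + 3.
So A=k + 3 and B=1, with C=1.
Key eq: (k + 3)·f(k+1) = (1)·f(k) + (1).
From deg A=1, deg B=0, deg C=0: d=-1.
Bound -1 < 0, so the key equation has no polynomial solution.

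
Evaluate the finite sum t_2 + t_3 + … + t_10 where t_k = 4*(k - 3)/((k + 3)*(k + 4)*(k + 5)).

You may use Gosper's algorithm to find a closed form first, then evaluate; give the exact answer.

Compute t_(k+1)/t_k: get (k - 2)*(k + 3)/((k - 3)*(k + 6)).
So A=k + 3 and B=k + 6, with C=k - 3.
Key eq: (k + 3)·f(k+1) = (k + 5)·f(k) + (k - 3).
Bound: deg f ≤ 2.
A polynomial solution: f(k) = -k.
So s_k = (B(k−1)f/C)·t_k = (-k*(k + 5)/(k - 3))·t_k = -4*k/((k + 3)*(k + 4)).
Δs = 4*(k - 3)/(k**3 + 12*k**2 + 47*k + 60), as required.
Sum = s_(11) − s_(2); s_(11) = -22/105, s_(2) = -4/15 ⇒ 2/35.

Σ = 2/35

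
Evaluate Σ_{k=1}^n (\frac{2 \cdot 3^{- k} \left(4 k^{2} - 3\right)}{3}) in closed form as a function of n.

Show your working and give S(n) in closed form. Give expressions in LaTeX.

r(k) = (4*(k + 1)**2 - 3)/(3*(4*k**2 - 3)) after simplifying.
Gosper form: A/B · C(k+1)/C(k) with A=1/3, B=1, C=k**2 - 3/4.
Set up (1/3)·f(k+1) − (1)·f(k) − (k**2 - 3/4) = 0.
deg f ≤ 2 (via 0,0,2).
Solving with deg f ≤ 2: f(k) = -3*(2*k + 1)**2/8.
Then R = B(k−1)f/C = -3*(2*k + 1)**2/(2*(4*k**2 - 3)), so s_k = R(k)·t_k = (-4*k**2 - 4*k - 1)/3**k.
s_(k+1) − s_k = 2*(4*k**2 - 3)/(3*3**k) = t_k.
Telescope: S(n) = s_(n+1) − s_(1) = 3**(-n - 1)*(-4*n**2 - 12*n - 9) − (-3) = 3**(-n - 1)*(3**(n + 2) - 4*n**2 - 12*n - 9).

S(n) = 3^{- n - 1} \left(3^{n + 2} - 4 n^{2} - 12 n - 9\right)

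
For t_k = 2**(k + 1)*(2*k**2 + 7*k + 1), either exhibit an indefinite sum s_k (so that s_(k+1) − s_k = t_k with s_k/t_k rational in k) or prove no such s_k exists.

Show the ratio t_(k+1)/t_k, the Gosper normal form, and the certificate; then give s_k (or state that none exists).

Step 1: r(k) = 2*(2*k**2 + 11*k + 10)/(2*k**2 + 7*k + 1).
Normal form (A,B,C) = (2, 1, k**2 + 7*k/2 + 1/2).
Set up (2)·f(k+1) − (1)·f(k) − (k**2 + 7*k/2 + 1/2) = 0.
deg f ≤ 2 (via 0,0,2).
A polynomial solution: f(k) = (k - 1)*(2*k + 1)/2.
R(k) = B(k−1)·f(k)/C(k) = (k - 1)*(2*k + 1)/(2*k**2 + 7*k + 1); s_k = R·t_k = 2**(k + 1)*(2*k**2 - k - 1).
Check: Δs_k = 2**(k + 1)*(2*k**2 + 7*k + 1). ✓

s_k = 2**(k + 1)*(2*k**2 - k - 1)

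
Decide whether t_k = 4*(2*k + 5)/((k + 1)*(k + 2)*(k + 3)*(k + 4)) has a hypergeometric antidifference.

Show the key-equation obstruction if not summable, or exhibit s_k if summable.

Yes. s_k = 4*k*(k + 4)/(3*(k**2 + 4*k + 3)).

r(k) = (k + 1)*(2*k + 7)/((k + 5)*(2*k + 5)) after simplifying.
Take A(k)=k + 1, B(k)=k + 5, C(k)=k + 5/2.
f must satisfy (k + 1)·f(k+1) − (k + 4)·f(k) = k + 5/2.
deg f ≤ 3 (via 1,1,1).
Solving with deg f ≤ 3: f(k) = k*(k + 2)*(k + 4)/6.
Then R = B(k−1)f/C = k*(k + 2)*(k + 4)**2/(3*(2*k + 5)), so s_k = R(k)·t_k = 4*k*(k + 4)/(3*(k**2 + 4*k + 3)).
Verify: 4*(2*k + 5)/(k**4 + 10*k**3 + 35*k**2 + 50*k + 24) matches t_k.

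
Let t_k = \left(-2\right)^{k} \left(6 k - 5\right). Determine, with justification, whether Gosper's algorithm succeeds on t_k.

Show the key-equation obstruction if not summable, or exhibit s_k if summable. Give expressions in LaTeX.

Yes. s_k = \left(-2\right)^{k} \left(3 - 2 k\right).

r(k) = 2*(-6*k - 1)/(6*k - 5) after simplifying.
Gosper form: A/B · C(k+1)/C(k) with A=-2, B=1, C=k - 5/6.
Set up (-2)·f(k+1) − (1)·f(k) − (k - 5/6) = 0.
From deg A=0, deg B=0, deg C=1: d=1.
Solving with deg f ≤ 1: f(k) = -(2*k - 3)/6.
Then R = B(k−1)f/C = -(2*k - 3)/(6*k - 5), so s_k = R(k)·t_k = (-2)**k*(3 - 2*k).
Check: Δs_k = (-2)**k*(6*k - 5). ✓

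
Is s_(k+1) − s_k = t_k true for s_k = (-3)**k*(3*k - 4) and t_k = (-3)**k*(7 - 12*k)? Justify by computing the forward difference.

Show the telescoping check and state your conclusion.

valid (s_(k+1) − s_k reduces to t_k)

s_(k+1) = (-3)**(k + 1)*(3*k - 1)
s_(k+1) − s_k = (-3)**k*(7 - 12*k)
(s_(k+1) − s_k) − t_k = 0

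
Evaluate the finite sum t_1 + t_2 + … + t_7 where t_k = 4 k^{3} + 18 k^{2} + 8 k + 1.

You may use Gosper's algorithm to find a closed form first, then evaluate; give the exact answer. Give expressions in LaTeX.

Σ = 5887

t_(k+1)/t_k = (4*k**3 + 30*k**2 + 56*k + 31)/(4*k**3 + 18*k**2 + 8*k + 1).
Gosper form: A/B · C(k+1)/C(k) with A=1, B=1, C=k**3 + 9*k**2/2 + 2*k + 1/4.
f must satisfy (1)·f(k+1) − (1)·f(k) = k**3 + 9*k**2/2 + 2*k + 1/4.
deg f ≤ 4 (via 0,0,3).
Match coefficients ⇒ f(k) = k**2*(k**2 + 4*k - 4)/4.
Then R = B(k−1)f/C = k**2*(k**2 + 4*k - 4)/(4*k**3 + 18*k**2 + 8*k + 1), so s_k = R(k)·t_k = k**2*(k**2 + 4*k - 4).
Verify: 4*k**3 + 18*k**2 + 8*k + 1 matches t_k.
Σ_(k=1)^(7) t_k = s_(8) − s_(1) = 5888 − (1) = 5887.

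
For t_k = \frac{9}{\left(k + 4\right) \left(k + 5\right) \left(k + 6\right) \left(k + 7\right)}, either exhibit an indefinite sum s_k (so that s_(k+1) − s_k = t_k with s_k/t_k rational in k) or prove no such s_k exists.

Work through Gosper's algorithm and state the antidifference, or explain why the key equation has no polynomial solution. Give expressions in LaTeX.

s_k = \frac{k \left(k^{2} + 15 k + 74\right)}{40 \left(k + 4\right) \left(k + 5\right) \left(k + 6\right)}

Ratio r(k) = (k + 4)/(k + 8).
So A=k + 4 and B=k + 8, with C=1.
Need (k + 4)·f(k+1) − (k + 7)·f(k) = 1.
d = 3 from the (1,1,0) case.
Solving with deg f ≤ 3: f(k) = k*(k**2 + 15*k + 74)/360.
Get s_k = R·t_k = k*(k**2 + 15*k + 74)/(40*(k + 4)*(k + 5)*(k + 6)) with R(k) = B(k−1)f(k)/C(k) = k*(k + 7)*(k**2 + 15*k + 74)/360.
Δs = 9/(k**4 + 22*k**3 + 179*k**2 + 638*k + 840), as required.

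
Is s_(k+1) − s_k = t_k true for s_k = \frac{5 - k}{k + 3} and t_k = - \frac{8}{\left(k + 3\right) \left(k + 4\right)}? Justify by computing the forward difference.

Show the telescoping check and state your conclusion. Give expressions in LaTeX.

Valid: the claim telescopes to t_k.

s_(k+1) = (4 - k)/(k + 4)
s_(k+1) − s_k = -8/(k**2 + 7*k + 12)
(s_(k+1) − s_k) − t_k = 0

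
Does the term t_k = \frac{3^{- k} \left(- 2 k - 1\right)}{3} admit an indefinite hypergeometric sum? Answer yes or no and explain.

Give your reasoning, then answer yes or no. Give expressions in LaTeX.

t_(k+1)/t_k = (2*k + 3)/(3*(2*k + 1)).
Factor: A=1/3; B=1; C=k + 1/2.
Need (1/3)·f(k+1) − (1)·f(k) = k + 1/2.
From deg A=0, deg B=0, deg C=1: d=1.
Coefficient equations give f(k) = -3*(k + 1)/2.
Get s_k = R·t_k = (k + 1)/3**k with R(k) = B(k−1)f(k)/C(k) = -3*(k + 1)/(2*k + 1).
Check: Δs_k = (-2*k - 1)/(3*3**k). ✓

Yes. s_k = 3^{- k} \left(k + 1\right).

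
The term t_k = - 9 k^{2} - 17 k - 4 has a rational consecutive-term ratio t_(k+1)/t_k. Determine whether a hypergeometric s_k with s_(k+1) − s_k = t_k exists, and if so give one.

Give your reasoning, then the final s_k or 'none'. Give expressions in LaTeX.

Ratio r(k) = (9*k**2 + 35*k + 30)/(9*k**2 + 17*k + 4).
Factor: A=1; B=1; C=k**2 + 17*k/9 + 4/9.
f must satisfy (1)·f(k+1) − (1)·f(k) = k**2 + 17*k/9 + 4/9.
d = 3 from the (0,0,2) case.
A polynomial solution: f(k) = k*(3*k**2 + 4*k - 3)/9.
So s_k = (B(k−1)f/C)·t_k = (k*(3*k**2 + 4*k - 3)/(9*k**2 + 17*k + 4))·t_k = k*(-3*k**2 - 4*k + 3).
s_(k+1) − s_k = -9*k**2 - 17*k - 4 = t_k.

s_k = k \left(- 3 k^{2} - 4 k + 3\right)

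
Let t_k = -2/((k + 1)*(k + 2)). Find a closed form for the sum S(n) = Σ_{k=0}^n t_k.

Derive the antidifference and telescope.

r(k) = (k + 1)/(k + 3) after simplifying.
So A=k + 1 and B=k + 3, with C=1.
Key eq: (k + 1)·f(k+1) = (k + 2)·f(k) + (1).
Degrees (1,1,0) ⇒ d ≤ 1.
Coefficient equations give f(k) = k.
Certificate R = B(k−1)f/C = k*(k + 2) gives s_k = -2*k/(k + 1).
Verify: -2/(k**2 + 3*k + 2) matches t_k.
Evaluate: s_(n+1) = 2*(-n - 1)/(n + 2); subtract s_(0) = 0 ⇒ S(n) = 2*(-n - 1)/(n + 2).

S(n) = 2*(-n - 1)/(n + 2)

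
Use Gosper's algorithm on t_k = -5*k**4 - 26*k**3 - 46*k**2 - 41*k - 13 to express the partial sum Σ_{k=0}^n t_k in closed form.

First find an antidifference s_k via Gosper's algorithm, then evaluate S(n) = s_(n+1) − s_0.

r(k) = (5*k**4 + 46*k**3 + 154*k**2 + 231*k + 131)/(5*k**4 + 26*k**3 + 46*k**2 + 41*k + 13) after simplifying.
Gosper form: A/B · C(k+1)/C(k) with A=1, B=1, C=k**4 + 26*k**3/5 + 46*k**2/5 + 41*k/5 + 13/5.
Solve (1)·f(k+1) − (1)·f(k) = k**4 + 26*k**3/5 + 46*k**2/5 + 41*k/5 + 13/5.
From deg A=0, deg B=0, deg C=4: d=5.
A polynomial solution: f(k) = k**2*(k**3 + 4*k**2 + 4*k + 4)/5.
Get s_k = R·t_k = k**2*(-k**3 - 4*k**2 - 4*k - 4) with R(k) = B(k−1)f(k)/C(k) = k**2*(k**3 + 4*k**2 + 4*k + 4)/(5*k**4 + 26*k**3 + 46*k**2 + 41*k + 13).
s_(k+1) − s_k = -5*k**4 - 26*k**3 - 46*k**2 - 41*k - 13 = t_k.
Σ_(k=0)^n t_k = s_(n+1) − s_(0) = (-n**5 - 9*n**4 - 30*n**3 - 50*n**2 - 41*n - 13) − (0), i.e. -n**5 - 9*n**4 - 30*n**3 - 50*n**2 - 41*n - 13.

S(n) = -n**5 - 9*n**4 - 30*n**3 - 50*n**2 - 41*n - 13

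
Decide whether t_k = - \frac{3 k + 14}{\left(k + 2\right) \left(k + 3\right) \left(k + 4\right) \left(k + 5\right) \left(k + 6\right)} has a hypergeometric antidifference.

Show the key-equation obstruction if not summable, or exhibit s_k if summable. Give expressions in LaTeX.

r(k) = (k + 2)*(3*k + 17)/((k + 7)*(3*k + 14)) after simplifying.
Factor: A=k + 2; B=k + 7; C=k + 14/3.
Need (k + 2)·f(k+1) − (k + 6)·f(k) = k + 14/3.
deg f ≤ 4 (via 1,1,1).
A polynomial solution: f(k) = k*(k + 4)*(k**2 + 10*k + 31)/90.
So s_k = (B(k−1)f/C)·t_k = (k*(k + 4)*(k + 6)*(k**2 + 10*k + 31)/(30*(3*k + 14)))·t_k = k*(-k**2 - 10*k - 31)/(30*(k**3 + 10*k**2 + 31*k + 30)).
s_(k+1) − s_k = (-3*k - 14)/(k**5 + 20*k**4 + 155*k**3 + 580*k**2 + 1044*k + 720) = t_k.

Yes. s_k = \frac{k \left(- k^{2} - 10 k - 31\right)}{30 \left(k^{3} + 10 k^{2} + 31 k + 30\right)}.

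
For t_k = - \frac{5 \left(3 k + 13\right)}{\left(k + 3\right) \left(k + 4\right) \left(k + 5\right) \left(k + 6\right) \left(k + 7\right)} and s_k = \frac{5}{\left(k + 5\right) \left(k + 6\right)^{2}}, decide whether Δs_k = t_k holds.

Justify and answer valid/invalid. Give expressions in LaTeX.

Invalid: residual \frac{30 \left(2 k^{2} + 21 k + 53\right)}{k^{7} + 38 k^{6} + 612 k^{5} + 5410 k^{4} + 28319 k^{3} + 87672 k^{2} + 148428 k + 105840} ≠ 0.

s_(k+1) = 5/((k + 6)*(k + 7)**2)
s_(k+1) − s_k = 5*(-3*k - 19)/(k**5 + 31*k**4 + 383*k**3 + 2357*k**2 + 7224*k + 8820)
(s_(k+1) − s_k) − t_k = 30*(2*k**2 + 21*k + 53)/(k**7 + 38*k**6 + 612*k**5 + 5410*k**4 + 28319*k**3 + 87672*k**2 + 148428*k + 105840)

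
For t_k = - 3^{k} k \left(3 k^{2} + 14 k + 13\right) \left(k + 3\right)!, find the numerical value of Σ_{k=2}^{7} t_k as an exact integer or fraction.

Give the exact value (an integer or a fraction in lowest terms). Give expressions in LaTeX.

Σ = -14666070986640

Step 1: r(k) = 3*(k + 1)*(k + 4)*(14*k + 3*(k + 1)**2 + 27)/(k*(3*k**2 + 14*k + 13)).
Factor: A=3*k + 12; B=1; C=k**3 + 14*k**2/3 + 13*k/3.
Key eq: (3*k + 12)·f(k+1) = (1)·f(k) + (k**3 + 14*k**2/3 + 13*k/3).
From deg A=1, deg B=0, deg C=3: d=2.
A polynomial solution: f(k) = k*(k - 1)/3.
Then R = B(k−1)f/C = (k - 1)/(3*k**2 + 14*k + 13), so s_k = R(k)·t_k = -3**k*k*(k - 1)*factorial(k + 3).
Verify: -3**k*k*(3*k**2 + 14*k + 13)*factorial(k + 3) matches t_k.
Telescoping: Σ = s_(8) − s_(2) = -14666070988800 − (-2160) = -14666070986640.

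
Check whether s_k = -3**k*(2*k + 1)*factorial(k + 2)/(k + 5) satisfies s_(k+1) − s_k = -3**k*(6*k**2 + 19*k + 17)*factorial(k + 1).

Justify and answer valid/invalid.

s_(k+1) = -3**(k + 1)*(2*k + 3)*factorial(k + 3)/(k + 6)
s_(k+1) − s_k = -3**k*(6*k**3 + 55*k**2 + 149*k + 129)*factorial(k + 2)/((k + 5)*(k + 6))
(s_(k+1) − s_k) − t_k = 3**(k + 1)*(6*k**3 + 49*k**2 + 110*k + 84)*factorial(k + 1)/((k + 5)*(k + 6))

Invalid: residual 3**(k + 1)*(6*k**3 + 49*k**2 + 110*k + 84)*factorial(k + 1)/((k + 5)*(k + 6)) ≠ 0.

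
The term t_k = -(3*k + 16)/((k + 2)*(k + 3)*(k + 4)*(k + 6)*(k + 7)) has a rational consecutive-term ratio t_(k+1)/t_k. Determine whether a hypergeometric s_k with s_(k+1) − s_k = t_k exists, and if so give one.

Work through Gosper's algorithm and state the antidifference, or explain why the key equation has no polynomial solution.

s_k = k*(-k**2 - 11*k - 36)/(36*(k**3 + 11*k**2 + 36*k + 36))

Compute t_(k+1)/t_k: get (k + 2)*(k + 6)*(3*k + 19)/((k + 5)*(k + 8)*(3*k + 16)).
A = k + 2, B = k + 8, C = k**2 + 31*k/3 + 80/3.
Solve (k + 2)·f(k+1) − (k + 7)·f(k) = k**2 + 31*k/3 + 80/3.
Bound: deg f ≤ 5.
Solving with deg f ≤ 5: f(k) = k*(k + 4)*(k + 5)*(k**2 + 11*k + 36)/108.
So s_k = (B(k−1)f/C)·t_k = (k*(k + 4)*(k + 7)*(k**2 + 11*k + 36)/(36*(3*k + 16)))·t_k = k*(-k**2 - 11*k - 36)/(36*(k**3 + 11*k**2 + 36*k + 36)).
s_(k+1) − s_k = (-3*k - 16)/(k**5 + 22*k**4 + 185*k**3 + 740*k**2 + 1404*k + 1008) = t_k.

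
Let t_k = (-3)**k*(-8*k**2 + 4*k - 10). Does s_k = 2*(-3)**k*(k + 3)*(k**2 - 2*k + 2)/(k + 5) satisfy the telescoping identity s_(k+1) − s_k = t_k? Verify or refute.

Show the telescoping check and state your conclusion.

s_(k+1) = 6*(-3)**k*(k + 4)*(2*k - (k + 1)**2)/(k + 6)
s_(k+1) − s_k = (-3)**k*(-8*k**4 - 68*k**3 - 130*k**2 - 18*k - 192)/(k**2 + 11*k + 30)
(s_(k+1) − s_k) − t_k = (-3)**k*(16*k**3 + 76*k**2 - 28*k + 108)/(k**2 + 11*k + 30)

Invalid: residual (-3)**k*(16*k**3 + 76*k**2 - 28*k + 108)/(k**2 + 11*k + 30) ≠ 0.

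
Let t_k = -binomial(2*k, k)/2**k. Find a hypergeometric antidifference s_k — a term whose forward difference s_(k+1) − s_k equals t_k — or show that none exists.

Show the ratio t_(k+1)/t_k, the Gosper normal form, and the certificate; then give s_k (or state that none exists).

not Gosper-summable; s_k does not exist

The ratio is (2*k + 1)/(k + 1).
A = 2*k + 1, B = k + 1, C = 1.
Set up (2*k + 1)·f(k+1) − (k)·f(k) − (1) = 0.
deg f ≤ -1 (via 1,1,0).
Negative degree bound (-1): no f exists, t_k not Gosper-summable.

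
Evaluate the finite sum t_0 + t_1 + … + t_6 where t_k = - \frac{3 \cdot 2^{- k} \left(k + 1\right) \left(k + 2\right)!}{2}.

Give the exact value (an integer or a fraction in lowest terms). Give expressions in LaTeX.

Σ = -8499

The ratio is (k + 2)*(k + 3)/(2*(k + 1)).
A = k/2 + 3/2, B = 1, C = k + 1.
Key eq: (k/2 + 3/2)·f(k+1) = (1)·f(k) + (k + 1).
From deg A=1, deg B=0, deg C=1: d=0.
Coefficient equations give f(k) = 2.
Then R = B(k−1)f/C = 2/(k + 1), so s_k = R(k)·t_k = -3*factorial(k + 2)/2**k.
Check: Δs_k = -3*(k + 1)*factorial(k + 2)/(2*2**k). ✓
Telescoping: Σ = s_(7) − s_(0) = -8505 − (-6) = -8499.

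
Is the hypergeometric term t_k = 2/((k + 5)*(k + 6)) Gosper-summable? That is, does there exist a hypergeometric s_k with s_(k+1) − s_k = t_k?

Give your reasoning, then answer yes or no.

Ratio r(k) = (k + 5)/(k + 7).
A = k + 5, B = k + 7, C = 1.
Key eq: (k + 5)·f(k+1) = (k + 6)·f(k) + (1).
From deg A=1, deg B=1, deg C=0: d=1.
Match coefficients ⇒ f(k) = k/5.
So s_k = (B(k−1)f/C)·t_k = (k*(k + 6)/5)·t_k = 2*k/(5*(k + 5)).
s_(k+1) − s_k = 2/(k**2 + 11*k + 30) = t_k.

Yes. s_k = 2*k/(5*(k + 5)).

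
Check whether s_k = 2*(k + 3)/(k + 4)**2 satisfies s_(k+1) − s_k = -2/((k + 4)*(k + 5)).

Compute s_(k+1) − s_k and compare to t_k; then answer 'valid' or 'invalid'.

s_(k+1) = 2*(k + 4)/(k + 5)**2
s_(k+1) − s_k = 2*(-(k + 3)*(k + 5)**2 + (k + 4)**3)/((k + 4)**2*(k + 5)**2)
(s_(k+1) − s_k) − t_k = 2*(2*k + 9)/(k**4 + 18*k**3 + 121*k**2 + 360*k + 400)

Invalid: residual 2*(2*k + 9)/(k**4 + 18*k**3 + 121*k**2 + 360*k + 400) ≠ 0.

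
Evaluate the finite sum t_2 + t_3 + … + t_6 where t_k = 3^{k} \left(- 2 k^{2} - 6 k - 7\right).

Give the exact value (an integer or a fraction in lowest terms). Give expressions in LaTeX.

r(k) = 3*(2*k**2 + 10*k + 15)/(2*k**2 + 6*k + 7) after simplifying.
So A=3 and B=1, with C=k**2 + 3*k + 7/2.
Need (3)·f(k+1) − (1)·f(k) = k**2 + 3*k + 7/2.
deg f ≤ 2 (via 0,0,2).
Coefficient equations give f(k) = (k**2 + 2)/2.
R(k) = B(k−1)·f(k)/C(k) = (k**2 + 2)/(2*k**2 + 6*k + 7); s_k = R·t_k = 3**k*(-k**2 - 2).
s_(k+1) − s_k = 3**k*(k**2 - 3*(k + 1)**2 - 4) = t_k.
Evaluate s at k=7 and k=2: -111537 and -54; difference -111483.

Σ = -111483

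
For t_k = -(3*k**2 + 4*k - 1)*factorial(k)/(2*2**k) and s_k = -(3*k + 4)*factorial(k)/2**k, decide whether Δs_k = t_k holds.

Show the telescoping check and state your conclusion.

valid (s_(k+1) − s_k reduces to t_k)

s_(k+1) = -(3*k + 7)*factorial(k + 1)/(2*2**k)
s_(k+1) − s_k = -(3*k**2 + 4*k - 1)*factorial(k)/(2*2**k)
(s_(k+1) − s_k) − t_k = 0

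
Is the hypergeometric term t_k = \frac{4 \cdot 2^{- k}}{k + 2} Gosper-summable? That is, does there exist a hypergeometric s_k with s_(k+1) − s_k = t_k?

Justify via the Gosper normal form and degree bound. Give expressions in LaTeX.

Step 1: r(k) = (k + 2)/(2*(k + 3)).
So A=k/2 + 1 and B=k + 3, with C=1.
Key eq: (k/2 + 1)·f(k+1) = (k + 2)·f(k) + (1).
From deg A=1, deg B=1, deg C=0: d=-1.
Bound -1 < 0, so the key equation has no polynomial solution.

No; the degree bound rules out any f.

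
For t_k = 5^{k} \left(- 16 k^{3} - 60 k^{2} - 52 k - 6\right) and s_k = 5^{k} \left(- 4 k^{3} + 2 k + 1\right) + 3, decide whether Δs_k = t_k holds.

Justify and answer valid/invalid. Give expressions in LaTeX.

s_(k+1) = 5**(k + 1)*(2*k - 4*(k + 1)**3 + 3) + 3
s_(k+1) − s_k = 5**k*(4*k**3 + 8*k - 20*(k + 1)**3 + 14)
(s_(k+1) − s_k) − t_k = 0

valid (s_(k+1) − s_k reduces to t_k)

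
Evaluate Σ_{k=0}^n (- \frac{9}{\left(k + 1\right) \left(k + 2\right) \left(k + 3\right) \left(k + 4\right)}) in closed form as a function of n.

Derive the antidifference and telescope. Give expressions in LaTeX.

Step 1: r(k) = (k + 1)/(k + 5).
Factor: A=k + 1; B=k + 5; C=1.
Key eq: (k + 1)·f(k+1) = (k + 4)·f(k) + (1).
d = 3 from the (1,1,0) case.
Match coefficients ⇒ f(k) = k*(k**2 + 6*k + 11)/18.
So s_k = (B(k−1)f/C)·t_k = (k*(k + 4)*(k**2 + 6*k + 11)/18)·t_k = k*(-k**2 - 6*k - 11)/(2*(k + 1)*(k + 2)*(k + 3)).
Verify: -9/(k**4 + 10*k**3 + 35*k**2 + 50*k + 24) matches t_k.
s_(n+1) = (-n**3 - 9*n**2 - 26*n - 18)/(2*(n**3 + 9*n**2 + 26*n + 24)) and s_(0) = 0, so S(n) = (-n**3 - 9*n**2 - 26*n - 18)/(2*(n**3 + 9*n**2 + 26*n + 24)).

S(n) = \frac{- n^{3} - 9 n^{2} - 26 n - 18}{2 \left(n^{3} + 9 n^{2} + 26 n + 24\right)}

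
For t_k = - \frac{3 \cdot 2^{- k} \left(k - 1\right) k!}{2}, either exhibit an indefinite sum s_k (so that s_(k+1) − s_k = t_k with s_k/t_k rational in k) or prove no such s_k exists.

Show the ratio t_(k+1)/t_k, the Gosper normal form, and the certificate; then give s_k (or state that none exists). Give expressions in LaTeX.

Step 1: r(k) = k*(k + 1)/(2*(k - 1)).
So A=k/2 + 1/2 and B=1, with C=k - 1.
Key eq: (k/2 + 1/2)·f(k+1) = (1)·f(k) + (k - 1).
deg f ≤ 0 (via 1,0,1).
Match coefficients ⇒ f(k) = 2.
Then R = B(k−1)f/C = 2/(k - 1), so s_k = R(k)·t_k = -3*factorial(k)/2**k.
s_(k+1) − s_k = -3*(k - 1)*factorial(k)/(2*2**k) = t_k.

s_k = - 3 \cdot 2^{- k} k!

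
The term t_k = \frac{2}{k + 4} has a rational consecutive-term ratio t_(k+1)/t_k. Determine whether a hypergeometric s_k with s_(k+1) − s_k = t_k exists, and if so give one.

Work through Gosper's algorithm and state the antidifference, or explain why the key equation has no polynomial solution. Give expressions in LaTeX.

r(k) = (k + 4)/(k + 5) after simplifying.
Take A(k)=k + 4, B(k)=k + 5, C(k)=1.
f must satisfy (k + 4)·f(k+1) − (k + 4)·f(k) = 1.
Bound: deg f ≤ 0.
Write f(k) = c0. Then LHS − RHS = -1, requiring -1 = 0: contradictory. No certificate.

no hypergeometric antidifference exists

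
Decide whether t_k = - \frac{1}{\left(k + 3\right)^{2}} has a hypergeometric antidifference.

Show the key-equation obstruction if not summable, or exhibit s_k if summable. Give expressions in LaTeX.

No — t_k has no hypergeometric antidifference.

Ratio r(k) = (k + 3)**2/(k + 4)**2.
Gosper form: A/B · C(k+1)/C(k) with A=k**2 + 6*k + 9, B=k**2 + 8*k + 16, C=1.
Solve (k**2 + 6*k + 9)·f(k+1) − (k**2 + 6*k + 9)·f(k) = 1.
deg f ≤ 0 (via 2,2,0).
Write f(k) = c0. Then LHS − RHS = -1, requiring -1 = 0: contradictory. No certificate.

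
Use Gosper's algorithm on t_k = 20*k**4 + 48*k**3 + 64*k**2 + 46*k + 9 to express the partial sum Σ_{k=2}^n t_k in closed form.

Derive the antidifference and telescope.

S(n) = 4*n**5 + 22*n**4 + 52*n**3 + 67*n**2 + 42*n - 187

Ratio r(k) = (20*k**4 + 128*k**3 + 328*k**2 + 398*k + 187)/(20*k**4 + 48*k**3 + 64*k**2 + 46*k + 9).
Normal form (A,B,C) = (1, 1, k**4 + 12*k**3/5 + 16*k**2/5 + 23*k/10 + 9/20).
f must satisfy (1)·f(k+1) − (1)·f(k) = k**4 + 12*k**3/5 + 16*k**2/5 + 23*k/10 + 9/20.
Bound: deg f ≤ 5.
Match coefficients ⇒ f(k) = k*(4*k**4 + 2*k**3 + 4*k**2 + 3*k - 4)/20.
Then R = B(k−1)f/C = k*(4*k**4 + 2*k**3 + 4*k**2 + 3*k - 4)/(20*k**4 + 48*k**3 + 64*k**2 + 46*k + 9), so s_k = R(k)·t_k = k*(4*k**4 + 2*k**3 + 4*k**2 + 3*k - 4).
Verify: 20*k**4 + 48*k**3 + 64*k**2 + 46*k + 9 matches t_k.
Telescope: S(n) = s_(n+1) − s_(2) = 4*n**5 + 22*n**4 + 52*n**3 + 67*n**2 + 42*n + 9 − (196) = 4*n**5 + 22*n**4 + 52*n**3 + 67*n**2 + 42*n - 187.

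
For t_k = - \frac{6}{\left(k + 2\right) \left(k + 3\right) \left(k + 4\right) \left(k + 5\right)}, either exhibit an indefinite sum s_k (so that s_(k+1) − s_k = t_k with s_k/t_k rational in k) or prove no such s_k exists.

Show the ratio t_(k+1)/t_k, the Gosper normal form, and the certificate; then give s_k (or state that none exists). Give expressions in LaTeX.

s_k = \frac{k \left(- k^{2} - 9 k - 26\right)}{12 \left(k + 2\right) \left(k + 3\right) \left(k + 4\right)}

t_(k+1)/t_k = (k + 2)/(k + 6).
A = k + 2, B = k + 6, C = 1.
Key eq: (k + 2)·f(k+1) = (k + 5)·f(k) + (1).
deg f ≤ 3 (via 1,1,0).
Match coefficients ⇒ f(k) = k*(k**2 + 9*k + 26)/72.
So s_k = (B(k−1)f/C)·t_k = (k*(k + 5)*(k**2 + 9*k + 26)/72)·t_k = k*(-k**2 - 9*k - 26)/(12*(k + 2)*(k + 3)*(k + 4)).
Verify: -6/(k**4 + 14*k**3 + 71*k**2 + 154*k + 120) matches t_k.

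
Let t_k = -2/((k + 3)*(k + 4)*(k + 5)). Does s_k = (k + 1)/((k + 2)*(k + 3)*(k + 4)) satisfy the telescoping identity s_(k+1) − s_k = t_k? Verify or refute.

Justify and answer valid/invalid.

Invalid: residual 3/(k**4 + 14*k**3 + 71*k**2 + 154*k + 120) ≠ 0.

s_(k+1) = (k + 2)/((k + 3)*(k + 4)*(k + 5))
s_(k+1) − s_k = (-2*k - 1)/(k**4 + 14*k**3 + 71*k**2 + 154*k + 120)
(s_(k+1) − s_k) − t_k = 3/(k**4 + 14*k**3 + 71*k**2 + 154*k + 120)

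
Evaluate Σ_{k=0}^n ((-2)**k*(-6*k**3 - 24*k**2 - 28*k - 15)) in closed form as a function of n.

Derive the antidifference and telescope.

r(k) = 2*(-6*k**3 - 42*k**2 - 94*k - 73)/(6*k**3 + 24*k**2 + 28*k + 15) after simplifying.
Factor: A=-2; B=1; C=k**3 + 4*k**2 + 14*k/3 + 5/2.
Need (-2)·f(k+1) − (1)·f(k) = k**3 + 4*k**2 + 14*k/3 + 5/2.
From deg A=0, deg B=0, deg C=3: d=3.
Coefficient equations give f(k) = -(2*k**3 + 4*k**2 + 1)/6.
R(k) = B(k−1)·f(k)/C(k) = -(2*k**3 + 4*k**2 + 1)/(6*k**3 + 24*k**2 + 28*k + 15); s_k = R·t_k = (-2)**k*(2*k**3 + 4*k**2 + 1).
Check: Δs_k = (-2)**k*(-6*k**3 - 24*k**2 - 28*k - 15). ✓
Σ_(k=0)^n t_k = s_(n+1) − s_(0) = ((-2)**(n + 1)*(2*n**3 + 10*n**2 + 14*n + 7)) − (1), i.e. -4*(-2)**n*n**3 - 20*(-2)**n*n**2 - 28*(-2)**n*n - 14*(-2)**n - 1.

S(n) = -4*(-2)**n*n**3 - 20*(-2)**n*n**2 - 28*(-2)**n*n - 14*(-2)**n - 1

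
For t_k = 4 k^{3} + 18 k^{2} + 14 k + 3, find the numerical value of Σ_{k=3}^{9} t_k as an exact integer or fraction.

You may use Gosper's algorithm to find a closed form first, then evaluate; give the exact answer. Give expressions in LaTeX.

Σ = 13713

t_(k+1)/t_k = (4*k**3 + 30*k**2 + 62*k + 39)/(4*k**3 + 18*k**2 + 14*k + 3).
Take A(k)=1, B(k)=1, C(k)=k**3 + 9*k**2/2 + 7*k/2 + 3/4.
Need (1)·f(k+1) − (1)·f(k) = k**3 + 9*k**2/2 + 7*k/2 + 3/4.
From deg A=0, deg B=0, deg C=3: d=4.
Solving with deg f ≤ 4: f(k) = k*(k**3 + 4*k**2 - k - 1)/4.
Then R = B(k−1)f/C = k*(k**3 + 4*k**2 - k - 1)/((2*k + 1)*(2*k**2 + 8*k + 3)), so s_k = R(k)·t_k = k*(k**3 + 4*k**2 - k - 1).
Verify: 4*k**3 + 18*k**2 + 14*k + 3 matches t_k.
Sum = s_(10) − s_(3); s_(10) = 13890, s_(3) = 177 ⇒ 13713.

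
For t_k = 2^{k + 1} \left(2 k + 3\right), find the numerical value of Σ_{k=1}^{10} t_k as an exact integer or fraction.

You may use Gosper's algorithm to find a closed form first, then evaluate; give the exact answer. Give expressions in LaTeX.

t_(k+1)/t_k = 2*(2*k + 5)/(2*k + 3).
A = 2, B = 1, C = k + 3/2.
f must satisfy (2)·f(k+1) − (1)·f(k) = k + 3/2.
Bound: deg f ≤ 1.
Solving with deg f ≤ 1: f(k) = (2*k - 1)/2.
Certificate R = B(k−1)f/C = (2*k - 1)/(2*k + 3) gives s_k = 2**(k + 1)*(2*k - 1).
Check: Δs_k = 2**(k + 1)*(2*k + 3). ✓
Σ_(k=1)^(10) t_k = s_(11) − s_(1) = 86016 − (4) = 86012.

Σ = 86012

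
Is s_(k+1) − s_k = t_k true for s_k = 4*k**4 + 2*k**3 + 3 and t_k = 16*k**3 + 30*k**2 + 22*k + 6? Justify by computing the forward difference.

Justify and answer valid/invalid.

Valid — Δs_k = t_k.

s_(k+1) = 4*(k + 1)**4 + 2*(k + 1)**3 + 3
s_(k+1) − s_k = 16*k**3 + 30*k**2 + 22*k + 6
(s_(k+1) − s_k) − t_k = 0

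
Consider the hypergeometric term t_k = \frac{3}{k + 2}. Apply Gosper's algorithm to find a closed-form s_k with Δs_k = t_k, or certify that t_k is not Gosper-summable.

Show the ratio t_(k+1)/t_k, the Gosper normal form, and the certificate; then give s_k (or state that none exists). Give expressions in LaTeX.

Compute t_(k+1)/t_k: get (k + 2)/(k + 3).
A = k + 2, B = k + 3, C = 1.
Set up (k + 2)·f(k+1) − (k + 2)·f(k) − (1) = 0.
Degrees (1,1,0) ⇒ d ≤ 0.
f = c0 ⇒ A·f(k+1) − B(k−1)·f(k) − C = -1. The system {-1 = 0} is inconsistent; no antidifference.

none — t_k is not Gosper-summable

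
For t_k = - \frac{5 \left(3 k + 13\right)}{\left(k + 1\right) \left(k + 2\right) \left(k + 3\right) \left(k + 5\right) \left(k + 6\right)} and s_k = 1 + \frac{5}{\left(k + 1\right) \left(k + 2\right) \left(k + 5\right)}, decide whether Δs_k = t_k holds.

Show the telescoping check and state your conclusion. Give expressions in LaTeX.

s_(k+1) = 1 + 5/((k + 2)*(k + 3)*(k + 6))
s_(k+1) − s_k = 5*(-3*k - 13)/(k**5 + 17*k**4 + 107*k**3 + 307*k**2 + 396*k + 180)
(s_(k+1) − s_k) − t_k = 0

valid (s_(k+1) − s_k reduces to t_k)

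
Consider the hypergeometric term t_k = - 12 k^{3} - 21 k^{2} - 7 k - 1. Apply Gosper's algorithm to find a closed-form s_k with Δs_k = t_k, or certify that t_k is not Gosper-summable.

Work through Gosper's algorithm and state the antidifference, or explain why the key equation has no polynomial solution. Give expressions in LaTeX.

s_k = k \left(- 3 k^{3} - k^{2} + 4 k - 1\right)

Compute t_(k+1)/t_k: get (12*k**3 + 57*k**2 + 85*k + 41)/(12*k**3 + 21*k**2 + 7*k + 1).
Take A(k)=1, B(k)=1, C(k)=k**3 + 7*k**2/4 + 7*k/12 + 1/12.
Solve (1)·f(k+1) − (1)·f(k) = k**3 + 7*k**2/4 + 7*k/12 + 1/12.
Degrees (0,0,3) ⇒ d ≤ 4.
A polynomial solution: f(k) = k*(3*k**3 + k**2 - 4*k + 1)/12.
Then R = B(k−1)f/C = k*(3*k**3 + k**2 - 4*k + 1)/(12*k**3 + 21*k**2 + 7*k + 1), so s_k = R(k)·t_k = k*(-3*k**3 - k**2 + 4*k - 1).
Verify: -12*k**3 - 21*k**2 - 7*k - 1 matches t_k.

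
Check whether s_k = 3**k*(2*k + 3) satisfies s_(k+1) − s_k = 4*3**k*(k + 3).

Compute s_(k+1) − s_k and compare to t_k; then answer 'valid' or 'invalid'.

s_(k+1) = 3**(k + 1)*(2*k + 5)
s_(k+1) − s_k = 4*3**k*(k + 3)
(s_(k+1) − s_k) − t_k = 0

Valid: the claim telescopes to t_k.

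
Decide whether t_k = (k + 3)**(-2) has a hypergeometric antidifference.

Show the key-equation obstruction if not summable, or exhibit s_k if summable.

No; the coefficient equations for f are inconsistent.

The ratio is (k + 3)**2/(k + 4)**2.
A = k**2 + 6*k + 9, B = k**2 + 8*k + 16, C = 1.
Set up (k**2 + 6*k + 9)·f(k+1) − (k**2 + 6*k + 9)·f(k) − (1) = 0.
d = 0 from the (2,2,0) case.
f = c0 ⇒ A·f(k+1) − B(k−1)·f(k) − C = -1. The system {-1 = 0} is inconsistent; no antidifference.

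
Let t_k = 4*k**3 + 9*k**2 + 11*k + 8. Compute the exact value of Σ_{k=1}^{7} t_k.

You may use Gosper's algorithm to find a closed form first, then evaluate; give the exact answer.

Σ = 4760

Ratio r(k) = (4*k**3 + 21*k**2 + 41*k + 32)/(4*k**3 + 9*k**2 + 11*k + 8).
So A=1 and B=1, with C=k**3 + 9*k**2/4 + 11*k/4 + 2.
Set up (1)·f(k+1) − (1)·f(k) − (k**3 + 9*k**2/4 + 11*k/4 + 2) = 0.
From deg A=0, deg B=0, deg C=3: d=4.
Solve for f: f(k) = k*(k**3 + k**2 + 2*k + 4)/4 (degree 4 ≤ 4).
Get s_k = R·t_k = k*(k**3 + k**2 + 2*k + 4) with R(k) = B(k−1)f(k)/C(k) = k*(k**3 + k**2 + 2*k + 4)/(4*k**3 + 9*k**2 + 11*k + 8).
s_(k+1) − s_k = 4*k**3 + 9*k**2 + 11*k + 8 = t_k.
Evaluate s at k=8 and k=1: 4768 and 8; difference 4760.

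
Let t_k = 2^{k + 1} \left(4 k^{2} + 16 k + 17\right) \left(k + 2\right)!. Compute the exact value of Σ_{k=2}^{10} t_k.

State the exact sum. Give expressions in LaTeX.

Σ = 586635175525440

r(k) = 2*(4*k**3 + 36*k**2 + 109*k + 111)/(4*k**2 + 16*k + 17) after simplifying.
Take A(k)=2*k + 6, B(k)=1, C(k)=k**2 + 4*k + 17/4.
Solve (2*k + 6)·f(k+1) − (1)·f(k) = k**2 + 4*k + 17/4.
From deg A=1, deg B=0, deg C=2: d=1.
Match coefficients ⇒ f(k) = (2*k + 1)/4.
R(k) = B(k−1)·f(k)/C(k) = (2*k + 1)/(4*k**2 + 16*k + 17); s_k = R·t_k = 2**(k + 1)*(2*k + 1)*factorial(k + 2).
Check: Δs_k = 2**(k + 1)*(4*k**2 + 16*k + 17)*factorial(k + 2). ✓
Evaluate s at k=11 and k=2: 586635175526400 and 960; difference 586635175525440.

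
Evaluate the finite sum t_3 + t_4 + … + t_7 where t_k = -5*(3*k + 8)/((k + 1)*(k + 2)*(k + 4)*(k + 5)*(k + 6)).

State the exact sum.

Σ = -1475/78624

The ratio is (k + 1)*(k + 4)*(3*k + 11)/((k + 3)*(k + 7)*(3*k + 8)).
Take A(k)=k + 1, B(k)=k + 7, C(k)=k**2 + 17*k/3 + 8.
Set up (k + 1)·f(k+1) − (k + 6)·f(k) − (k**2 + 17*k/3 + 8) = 0.
Degrees (1,1,2) ⇒ d ≤ 5.
Match coefficients ⇒ f(k) = k*(k + 2)*(k + 3)*(k**2 + 10*k + 29)/60.
Then R = B(k−1)f/C = k*(k + 2)*(k + 6)*(k**2 + 10*k + 29)/(20*(3*k + 8)), so s_k = R(k)·t_k = k*(-k**2 - 10*k - 29)/(4*(k**3 + 10*k**2 + 29*k + 20)).
s_(k+1) − s_k = 5*(-3*k - 8)/(k**5 + 18*k**4 + 121*k**3 + 372*k**2 + 508*k + 240) = t_k.
Evaluate s at k=8 and k=3: -173/702 and -51/224; difference -1475/78624.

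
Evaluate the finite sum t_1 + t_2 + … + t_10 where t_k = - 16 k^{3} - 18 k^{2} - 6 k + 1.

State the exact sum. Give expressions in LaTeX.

The ratio is (16*k**3 + 66*k**2 + 90*k + 39)/(16*k**3 + 18*k**2 + 6*k - 1).
Gosper form: A/B · C(k+1)/C(k) with A=1, B=1, C=k**3 + 9*k**2/8 + 3*k/8 - 1/16.
Need (1)·f(k+1) − (1)·f(k) = k**3 + 9*k**2/8 + 3*k/8 - 1/16.
From deg A=0, deg B=0, deg C=3: d=4.
Coefficient equations give f(k) = k*(4*k**3 - 2*k**2 - 2*k - 1)/16.
R(k) = B(k−1)·f(k)/C(k) = k*(4*k**3 - 2*k**2 - 2*k - 1)/(16*k**3 + 18*k**2 + 6*k - 1); s_k = R·t_k = k*(-4*k**3 + 2*k**2 + 2*k + 1).
Δs = -16*k**3 - 18*k**2 - 6*k + 1, as required.
Telescoping: Σ = s_(11) − s_(1) = -55649 − (1) = -55650.

Σ = -55650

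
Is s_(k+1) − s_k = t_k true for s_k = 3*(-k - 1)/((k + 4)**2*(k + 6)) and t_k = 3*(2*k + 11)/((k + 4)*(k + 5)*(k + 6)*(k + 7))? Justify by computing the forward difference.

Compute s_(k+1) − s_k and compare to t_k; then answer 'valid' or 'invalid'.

Invalid: residual 9*(-3*k**2 - 31*k - 79)/(k**6 + 31*k**5 + 397*k**4 + 2689*k**3 + 10162*k**2 + 20320*k + 16800) ≠ 0.

s_(k+1) = 3*(-k - 2)/((k + 5)**2*(k + 7))
s_(k+1) − s_k = 3*(2*k**3 + 20*k**2 + 46*k - 17)/(k**6 + 31*k**5 + 397*k**4 + 2689*k**3 + 10162*k**2 + 20320*k + 16800)
(s_(k+1) − s_k) − t_k = 9*(-3*k**2 - 31*k - 79)/(k**6 + 31*k**5 + 397*k**4 + 2689*k**3 + 10162*k**2 + 20320*k + 16800)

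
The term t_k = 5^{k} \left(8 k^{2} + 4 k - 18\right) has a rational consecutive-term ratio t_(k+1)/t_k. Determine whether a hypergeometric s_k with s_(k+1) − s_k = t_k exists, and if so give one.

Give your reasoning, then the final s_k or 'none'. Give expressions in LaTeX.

s_k = 2 \cdot 5^{k} \left(k^{2} - 2 k - 1\right)

The ratio is 5*(4*k**2 + 10*k - 3)/(4*k**2 + 2*k - 9).
Normal form (A,B,C) = (5, 1, k**2 + k/2 - 9/4).
Set up (5)·f(k+1) − (1)·f(k) − (k**2 + k/2 - 9/4) = 0.
From deg A=0, deg B=0, deg C=2: d=2.
Solving with deg f ≤ 2: f(k) = (k**2 - 2*k - 1)/4.
Certificate R = B(k−1)f/C = (k**2 - 2*k - 1)/(4*k**2 + 2*k - 9) gives s_k = 2*5**k*(k**2 - 2*k - 1).
s_(k+1) − s_k = 5**k*(8*k**2 + 4*k - 18) = t_k.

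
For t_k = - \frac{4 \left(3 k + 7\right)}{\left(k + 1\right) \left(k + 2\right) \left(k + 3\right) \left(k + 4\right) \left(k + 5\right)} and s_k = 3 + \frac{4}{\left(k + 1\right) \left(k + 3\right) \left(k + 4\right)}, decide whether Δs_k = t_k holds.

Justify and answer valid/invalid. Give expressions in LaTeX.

s_(k+1) = 3 + 4/((k + 2)*(k + 4)*(k + 5))
s_(k+1) − s_k = 4*(-3*k - 7)/(k**5 + 15*k**4 + 85*k**3 + 225*k**2 + 274*k + 120)
(s_(k+1) − s_k) − t_k = 0

Valid: the claim telescopes to t_k.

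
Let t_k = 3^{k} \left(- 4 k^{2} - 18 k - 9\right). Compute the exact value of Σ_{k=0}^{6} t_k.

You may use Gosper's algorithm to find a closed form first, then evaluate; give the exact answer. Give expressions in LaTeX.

Σ = -253695

r(k) = 3*(4*k**2 + 26*k + 31)/(4*k**2 + 18*k + 9) after simplifying.
So A=3 and B=1, with C=k**2 + 9*k/2 + 9/4.
Key eq: (3)·f(k+1) = (1)·f(k) + (k**2 + 9*k/2 + 9/4).
deg f ≤ 2 (via 0,0,2).
Coefficient equations give f(k) = (2*k**2 + 3*k - 3)/4.
R(k) = B(k−1)·f(k)/C(k) = (2*k**2 + 3*k - 3)/(4*k**2 + 18*k + 9); s_k = R·t_k = 3**k*(-2*k**2 - 3*k + 3).
s_(k+1) − s_k = 3**k*(-4*k**2 - 18*k - 9) = t_k.
Telescoping: Σ = s_(7) − s_(0) = -253692 − (3) = -253695.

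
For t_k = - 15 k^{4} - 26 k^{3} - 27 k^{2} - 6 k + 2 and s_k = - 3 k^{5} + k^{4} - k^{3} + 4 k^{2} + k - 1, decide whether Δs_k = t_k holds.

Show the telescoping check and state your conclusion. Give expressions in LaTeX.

s_(k+1) = k - 3*(k + 1)**5 + (k + 1)**4 - (k + 1)**3 + 4*(k + 1)**2
s_(k+1) − s_k = -15*k**4 - 26*k**3 - 27*k**2 - 6*k + 2
(s_(k+1) − s_k) − t_k = 0

valid; difference matches t_k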